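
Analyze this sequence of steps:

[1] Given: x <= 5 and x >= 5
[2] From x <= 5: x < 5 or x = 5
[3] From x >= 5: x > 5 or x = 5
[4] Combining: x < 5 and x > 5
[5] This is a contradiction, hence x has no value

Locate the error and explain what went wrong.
Step 4: Combining: x < 5 and x > 5

Step 4 incorrectly combines the conditions. From x <= 5 and x >= 5, the intersection is x = 5. The error treats the 'or' cases as 'and' requirements. The correct conclusion is that x = 5 is the unique solution, not that no solution exists.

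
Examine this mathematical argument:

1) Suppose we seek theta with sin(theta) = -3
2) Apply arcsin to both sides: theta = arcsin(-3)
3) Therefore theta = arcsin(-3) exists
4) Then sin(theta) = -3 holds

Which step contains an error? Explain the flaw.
Step 2: Apply arcsin to both sides: theta = arcsin(-3)

Step 2 applies arcsin to -3. However, arcsin(x) is only defined for x in [-1, 1] because sin(theta) can only produce values in that range. Since |-3| > 1, arcsin(-3) is undefined. There is no angle whose sine equals -3.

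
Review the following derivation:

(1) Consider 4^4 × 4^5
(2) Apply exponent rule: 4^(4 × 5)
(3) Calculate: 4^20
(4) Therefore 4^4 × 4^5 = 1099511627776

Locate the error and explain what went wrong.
Step 2: Apply exponent rule: 4^(4 × 5)

Step 2 incorrectly states that a^b × a^c = a^(b×c). The correct rule is a^b × a^c = a^(b+c). The actual value is 4^4 × 4^5 = 4^9 = 262144, not 4^20 = 1099511627776.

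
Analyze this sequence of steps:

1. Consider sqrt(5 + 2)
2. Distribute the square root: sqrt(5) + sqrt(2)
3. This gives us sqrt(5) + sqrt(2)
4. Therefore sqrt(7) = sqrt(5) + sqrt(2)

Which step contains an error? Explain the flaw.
Step 2: Distribute the square root: sqrt(5) + sqrt(2)

Step 2 incorrectly 'distributes' the square root over addition. The square root function does not distribute: sqrt(a + b) ≠ sqrt(a) + sqrt(b). In fact, sqrt(5 + 2) = sqrt(7) ≈ 2.6458, while sqrt(5) + sqrt(2) ≈ 3.6503.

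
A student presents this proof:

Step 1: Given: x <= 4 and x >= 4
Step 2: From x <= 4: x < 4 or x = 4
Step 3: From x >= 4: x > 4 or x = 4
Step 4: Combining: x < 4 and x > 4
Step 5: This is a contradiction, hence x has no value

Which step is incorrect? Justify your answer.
Step 4: Combining: x < 4 and x > 4

Step 4 incorrectly combines the conditions. From x <= 4 and x >= 4, the intersection is x = 4. The error treats the 'or' cases as 'and' requirements. The correct conclusion is that x = 4 is the unique solution, not that no solution exists.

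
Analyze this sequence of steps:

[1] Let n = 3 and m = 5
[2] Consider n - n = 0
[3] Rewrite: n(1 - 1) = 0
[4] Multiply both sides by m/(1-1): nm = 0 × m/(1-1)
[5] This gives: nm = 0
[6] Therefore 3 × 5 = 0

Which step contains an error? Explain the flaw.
Step 4: Multiply both sides by m/(1-1): nm = 0 × m/(1-1)

Step 4 multiplies both sides by m/(1-1). However, 1-1 = 0, so this is multiplication by m/0, which is undefined. We cannot multiply by an undefined expression.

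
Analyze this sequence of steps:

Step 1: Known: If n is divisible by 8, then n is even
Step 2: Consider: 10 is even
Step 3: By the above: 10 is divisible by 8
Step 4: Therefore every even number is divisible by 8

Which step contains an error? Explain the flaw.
Step 3: By the above: 10 is divisible by 8

Step 3 commits the fallacy of affirming the consequent. The known fact 'divisible by 8 → even' does NOT imply 'even → divisible by 8'. That would be the converse, which is false. For example, 10 is even but 10 ÷ 8 = 1.25, which is not an integer.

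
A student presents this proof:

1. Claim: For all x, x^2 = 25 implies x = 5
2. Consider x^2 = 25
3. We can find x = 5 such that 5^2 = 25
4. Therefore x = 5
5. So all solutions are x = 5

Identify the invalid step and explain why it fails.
Step 4: Therefore x = 5

Step 4 incorrectly concludes that x = 5 is the only solution. The proof shows that x = 5 is A solution (existence), but does not show it is the ONLY solution (uniqueness). In fact, x = -5 is also a solution since (-5)^2 = 25. Finding one solution doesn't prove there are no others.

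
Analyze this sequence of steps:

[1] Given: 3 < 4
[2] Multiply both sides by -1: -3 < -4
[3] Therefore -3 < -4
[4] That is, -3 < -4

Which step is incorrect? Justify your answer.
Step 2: Multiply both sides by -1: -3 < -4

Step 2 multiplies both sides by -1 but fails to reverse the inequality sign. When multiplying (or dividing) an inequality by a negative number, the direction must be reversed. Since 3 < 4, we should get -3 > -4, i.e., -3 > -4.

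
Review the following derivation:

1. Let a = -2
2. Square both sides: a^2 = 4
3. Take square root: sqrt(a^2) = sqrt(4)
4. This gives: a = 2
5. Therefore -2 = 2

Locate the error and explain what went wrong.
Step 4: This gives: a = 2

Step 4 incorrectly states that sqrt(a^2) = a. The correct identity is sqrt(a^2) = |a|. Since a = -2 < 0, we have sqrt(a^2) = |-2| = 2, not a = -2.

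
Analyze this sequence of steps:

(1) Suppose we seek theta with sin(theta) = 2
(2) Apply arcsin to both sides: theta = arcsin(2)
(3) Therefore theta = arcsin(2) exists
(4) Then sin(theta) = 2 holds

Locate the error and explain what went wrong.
Step 2: Apply arcsin to both sides: theta = arcsin(2)

Step 2 applies arcsin to 2. However, arcsin(x) is only defined for x in [-1, 1] because sin(theta) can only produce values in that range. Since |2| > 1, arcsin(2) is undefined. There is no angle whose sine equals 2.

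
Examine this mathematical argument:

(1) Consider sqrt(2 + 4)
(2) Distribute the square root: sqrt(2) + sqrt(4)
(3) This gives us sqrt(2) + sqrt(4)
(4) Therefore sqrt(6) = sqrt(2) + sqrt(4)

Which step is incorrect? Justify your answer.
Step 2: Distribute the square root: sqrt(2) + sqrt(4)

Step 2 incorrectly 'distributes' the square root over addition. The square root function does not distribute: sqrt(a + b) ≠ sqrt(a) + sqrt(b). In fact, sqrt(2 + 4) = sqrt(6) ≈ 2.4495, while sqrt(2) + sqrt(4) ≈ 3.4142.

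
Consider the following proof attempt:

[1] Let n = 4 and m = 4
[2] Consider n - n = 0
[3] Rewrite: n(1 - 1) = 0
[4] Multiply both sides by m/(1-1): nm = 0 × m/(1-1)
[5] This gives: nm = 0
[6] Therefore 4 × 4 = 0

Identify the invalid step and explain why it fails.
Step 4: Multiply both sides by m/(1-1): nm = 0 × m/(1-1)

Step 4 multiplies both sides by m/(1-1). However, 1-1 = 0, so this is multiplication by m/0, which is undefined. We cannot multiply by an undefined expression.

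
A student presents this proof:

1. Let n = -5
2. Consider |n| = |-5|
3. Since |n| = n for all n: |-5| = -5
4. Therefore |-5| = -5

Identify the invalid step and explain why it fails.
Step 3: Since |n| = n for all n: |-5| = -5

Step 3 incorrectly states that |n| = n for all n. The correct definition is |n| = n when n >= 0, and |n| = -n when n < 0. Since -5 < 0, we have |-5| = -(-5) = 5, not -5.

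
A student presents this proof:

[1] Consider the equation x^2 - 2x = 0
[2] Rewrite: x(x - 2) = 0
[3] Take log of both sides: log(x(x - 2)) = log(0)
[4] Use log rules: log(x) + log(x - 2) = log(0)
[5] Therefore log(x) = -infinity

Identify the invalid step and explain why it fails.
Step 3: Take log of both sides: log(x(x - 2)) = log(0)

Step 3 takes the logarithm of both sides, resulting in log(0) on the right side. The logarithm is only defined for positive numbers; log(0) is undefined (approaches negative infinity). This operation is invalid.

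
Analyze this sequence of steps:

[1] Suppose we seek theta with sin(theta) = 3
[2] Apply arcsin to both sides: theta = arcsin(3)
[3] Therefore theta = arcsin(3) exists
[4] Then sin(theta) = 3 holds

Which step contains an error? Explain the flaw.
Step 2: Apply arcsin to both sides: theta = arcsin(3)

Step 2 applies arcsin to 3. However, arcsin(x) is only defined for x in [-1, 1] because sin(theta) can only produce values in that range. Since |3| > 1, arcsin(3) is undefined. There is no angle whose sine equals 3.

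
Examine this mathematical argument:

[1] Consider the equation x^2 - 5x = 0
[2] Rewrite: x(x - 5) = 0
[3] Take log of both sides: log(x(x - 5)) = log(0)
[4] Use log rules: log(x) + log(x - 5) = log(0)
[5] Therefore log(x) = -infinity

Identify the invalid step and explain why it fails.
Step 3: Take log of both sides: log(x(x - 5)) = log(0)

Step 3 takes the logarithm of both sides, resulting in log(0) on the right side. The logarithm is only defined for positive numbers; log(0) is undefined (approaches negative infinity). This operation is invalid.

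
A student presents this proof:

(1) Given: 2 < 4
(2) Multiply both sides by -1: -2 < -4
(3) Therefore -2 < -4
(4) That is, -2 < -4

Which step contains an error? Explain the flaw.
Step 2: Multiply both sides by -1: -2 < -4

Step 2 multiplies both sides by -1 but fails to reverse the inequality sign. When multiplying (or dividing) an inequality by a negative number, the direction must be reversed. Since 2 < 4, we should get -2 > -4, i.e., -2 > -4.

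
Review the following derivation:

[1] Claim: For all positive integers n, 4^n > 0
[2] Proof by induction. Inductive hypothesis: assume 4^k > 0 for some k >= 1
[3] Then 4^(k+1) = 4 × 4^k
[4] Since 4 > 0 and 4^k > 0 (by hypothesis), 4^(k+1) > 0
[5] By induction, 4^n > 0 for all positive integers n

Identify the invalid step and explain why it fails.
Step 5: By induction, 4^n > 0 for all positive integers n

Step 5 concludes the proof by induction, but no base case was ever established. A valid induction proof requires: (1) a base case proving 4^1 > 0, and (2) an inductive step showing IF 4^k > 0 THEN 4^(k+1) > 0. Steps 2-4 correctly establish the inductive step, but without the base case the conclusion in step 5 does not follow.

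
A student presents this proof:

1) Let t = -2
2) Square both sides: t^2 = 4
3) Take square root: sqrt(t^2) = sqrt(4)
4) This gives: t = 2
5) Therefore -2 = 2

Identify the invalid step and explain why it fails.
Step 4: This gives: t = 2

Step 4 incorrectly states that sqrt(t^2) = t. The correct identity is sqrt(t^2) = |t|. Since t = -2 < 0, we have sqrt(t^2) = |-2| = 2, not t = -2.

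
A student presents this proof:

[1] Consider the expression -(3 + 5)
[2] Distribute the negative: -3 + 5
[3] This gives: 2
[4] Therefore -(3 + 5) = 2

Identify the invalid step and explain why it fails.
Step 2: Distribute the negative: -3 + 5

Step 2 incorrectly distributes the negative sign. The correct distribution is -(3 + 5) = -3 - 5 = -8. The negative must be applied to both terms, not just the first. The error treats -(3 + 5) as -3 + 5, which equals 2 instead of -8.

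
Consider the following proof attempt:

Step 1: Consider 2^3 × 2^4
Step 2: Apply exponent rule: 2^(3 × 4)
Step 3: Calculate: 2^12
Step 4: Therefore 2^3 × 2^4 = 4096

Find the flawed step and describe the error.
Step 2: Apply exponent rule: 2^(3 × 4)

Step 2 incorrectly states that a^b × a^c = a^(b×c). The correct rule is a^b × a^c = a^(b+c). The actual value is 2^3 × 2^4 = 2^7 = 128, not 2^12 = 4096.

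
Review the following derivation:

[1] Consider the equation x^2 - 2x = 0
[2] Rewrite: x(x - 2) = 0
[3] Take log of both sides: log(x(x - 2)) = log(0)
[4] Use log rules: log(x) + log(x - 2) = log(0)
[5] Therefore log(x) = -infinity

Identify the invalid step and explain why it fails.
Step 3: Take log of both sides: log(x(x - 2)) = log(0)

Step 3 takes the logarithm of both sides, resulting in log(0) on the right side. The logarithm is only defined for positive numbers; log(0) is undefined (approaches negative infinity). This operation is invalid.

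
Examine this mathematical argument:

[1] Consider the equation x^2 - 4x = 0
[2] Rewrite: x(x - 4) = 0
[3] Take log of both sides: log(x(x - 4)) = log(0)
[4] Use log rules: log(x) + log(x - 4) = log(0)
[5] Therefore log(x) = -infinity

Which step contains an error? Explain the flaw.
Step 3: Take log of both sides: log(x(x - 4)) = log(0)

Step 3 takes the logarithm of both sides, resulting in log(0) on the right side. The logarithm is only defined for positive numbers; log(0) is undefined (approaches negative infinity). This operation is invalid.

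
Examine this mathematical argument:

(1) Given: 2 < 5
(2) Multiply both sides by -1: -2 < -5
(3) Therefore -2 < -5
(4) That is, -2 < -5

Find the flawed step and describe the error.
Step 2: Multiply both sides by -1: -2 < -5

Step 2 multiplies both sides by -1 but fails to reverse the inequality sign. When multiplying (or dividing) an inequality by a negative number, the direction must be reversed. Since 2 < 5, we should get -2 > -5, i.e., -2 > -5.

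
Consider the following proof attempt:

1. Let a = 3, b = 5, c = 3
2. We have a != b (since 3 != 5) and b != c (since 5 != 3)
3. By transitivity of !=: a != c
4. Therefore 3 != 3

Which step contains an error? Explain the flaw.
Step 3: By transitivity of !=: a != c

Step 3 incorrectly applies transitivity to the '!=' relation. Transitivity states: if a R b and b R c, then a R c. However, '!=' is not transitive. Counterexample: 3 != 5 and 5 != 3, but 3 = 3 (both equal 3). Transitivity holds for relations like <, <=, =, but not for !=.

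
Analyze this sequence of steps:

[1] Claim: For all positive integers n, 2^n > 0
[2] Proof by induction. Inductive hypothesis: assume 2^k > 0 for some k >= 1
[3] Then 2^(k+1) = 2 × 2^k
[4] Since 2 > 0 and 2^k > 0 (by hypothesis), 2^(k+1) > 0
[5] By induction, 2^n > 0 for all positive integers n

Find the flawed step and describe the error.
Step 5: By induction, 2^n > 0 for all positive integers n

Step 5 concludes the proof by induction, but no base case was ever established. A valid induction proof requires: (1) a base case proving 2^1 > 0, and (2) an inductive step showing IF 2^k > 0 THEN 2^(k+1) > 0. Steps 2-4 correctly establish the inductive step, but without the base case the conclusion in step 5 does not follow.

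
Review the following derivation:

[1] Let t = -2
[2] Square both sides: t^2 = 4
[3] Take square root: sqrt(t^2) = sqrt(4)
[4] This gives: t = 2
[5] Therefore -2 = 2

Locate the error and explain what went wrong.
Step 4: This gives: t = 2

Step 4 incorrectly states that sqrt(t^2) = t. The correct identity is sqrt(t^2) = |t|. Since t = -2 < 0, we have sqrt(t^2) = |-2| = 2, not t = -2.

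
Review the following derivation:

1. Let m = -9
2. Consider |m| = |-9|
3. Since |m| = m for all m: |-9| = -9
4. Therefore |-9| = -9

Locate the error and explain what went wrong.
Step 3: Since |m| = m for all m: |-9| = -9

Step 3 incorrectly states that |m| = m for all m. The correct definition is |m| = m when m >= 0, and |m| = -m when m < 0. Since -9 < 0, we have |-9| = -(-9) = 9, not -9.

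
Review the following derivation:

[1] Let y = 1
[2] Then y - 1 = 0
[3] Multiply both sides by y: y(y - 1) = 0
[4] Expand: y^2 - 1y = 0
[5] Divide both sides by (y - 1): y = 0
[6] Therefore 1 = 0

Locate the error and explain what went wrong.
Step 5: Divide both sides by (y - 1): y = 0

Step 5 divides both sides by (y - 1). However, since y = 1, we have (y - 1) = 0. Division by zero is undefined, making this step invalid.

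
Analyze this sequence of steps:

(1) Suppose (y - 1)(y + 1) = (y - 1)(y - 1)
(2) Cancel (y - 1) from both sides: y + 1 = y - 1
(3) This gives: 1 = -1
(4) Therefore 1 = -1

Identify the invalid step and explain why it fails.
Step 2: Cancel (y - 1) from both sides: y + 1 = y - 1

Step 2 cancels (y - 1) from both sides. This is only valid if (y - 1) ≠ 0, i.e., y ≠ 1. When y = 1, both sides equal zero regardless of the other factors. The correct approach requires considering y = 1 as a separate case.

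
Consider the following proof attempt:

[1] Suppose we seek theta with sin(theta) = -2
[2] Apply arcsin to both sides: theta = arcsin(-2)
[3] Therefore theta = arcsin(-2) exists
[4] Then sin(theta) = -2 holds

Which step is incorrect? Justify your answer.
Step 2: Apply arcsin to both sides: theta = arcsin(-2)

Step 2 applies arcsin to -2. However, arcsin(x) is only defined for x in [-1, 1] because sin(theta) can only produce values in that range. Since |-2| > 1, arcsin(-2) is undefined. There is no angle whose sine equals -2.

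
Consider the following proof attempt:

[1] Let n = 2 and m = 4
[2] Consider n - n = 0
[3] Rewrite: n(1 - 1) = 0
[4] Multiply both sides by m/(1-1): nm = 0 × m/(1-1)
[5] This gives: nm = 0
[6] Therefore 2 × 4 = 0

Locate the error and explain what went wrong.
Step 4: Multiply both sides by m/(1-1): nm = 0 × m/(1-1)

Step 4 multiplies both sides by m/(1-1). However, 1-1 = 0, so this is multiplication by m/0, which is undefined. We cannot multiply by an undefined expression.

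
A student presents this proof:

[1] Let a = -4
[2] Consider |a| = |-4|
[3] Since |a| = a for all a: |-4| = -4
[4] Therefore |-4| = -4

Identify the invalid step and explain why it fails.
Step 3: Since |a| = a for all a: |-4| = -4

Step 3 incorrectly states that |a| = a for all a. The correct definition is |a| = a when a >= 0, and |a| = -a when a < 0. Since -4 < 0, we have |-4| = -(-4) = 4, not -4.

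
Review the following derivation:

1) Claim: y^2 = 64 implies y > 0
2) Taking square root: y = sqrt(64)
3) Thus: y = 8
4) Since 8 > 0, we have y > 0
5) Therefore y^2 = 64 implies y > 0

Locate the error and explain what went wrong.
Step 2: Taking square root: y = sqrt(64)

Step 2 takes the square root and assumes the positive root only. The equation y^2 = 64 actually has two solutions: y = 8 and y = -8. The proof silently assumes y > 0 without justification, then uses this assumption to conclude y > 0, which is circular. The counterexample y = -8 shows the claim is false.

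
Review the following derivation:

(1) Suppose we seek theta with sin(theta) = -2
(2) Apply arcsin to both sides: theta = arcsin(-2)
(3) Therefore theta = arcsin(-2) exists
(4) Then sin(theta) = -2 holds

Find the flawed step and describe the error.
Step 2: Apply arcsin to both sides: theta = arcsin(-2)

Step 2 applies arcsin to -2. However, arcsin(x) is only defined for x in [-1, 1] because sin(theta) can only produce values in that range. Since |-2| > 1, arcsin(-2) is undefined. There is no angle whose sine equals -2.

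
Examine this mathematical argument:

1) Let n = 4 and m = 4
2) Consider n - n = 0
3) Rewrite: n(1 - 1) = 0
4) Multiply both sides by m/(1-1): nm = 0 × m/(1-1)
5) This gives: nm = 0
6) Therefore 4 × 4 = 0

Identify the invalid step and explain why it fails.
Step 4: Multiply both sides by m/(1-1): nm = 0 × m/(1-1)

Step 4 multiplies both sides by m/(1-1). However, 1-1 = 0, so this is multiplication by m/0, which is undefined. We cannot multiply by an undefined expression.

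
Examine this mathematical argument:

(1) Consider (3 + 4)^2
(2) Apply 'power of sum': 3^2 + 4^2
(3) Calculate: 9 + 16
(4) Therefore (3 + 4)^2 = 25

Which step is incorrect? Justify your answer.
Step 2: Apply 'power of sum': 3^2 + 4^2

Step 2 incorrectly applies a non-existent rule '(a+b)^n = a^n + b^n'. This is false in general. The correct expansion uses the binomial theorem. The actual value is (3 + 4)^2 = 7^2 = 49, not 25.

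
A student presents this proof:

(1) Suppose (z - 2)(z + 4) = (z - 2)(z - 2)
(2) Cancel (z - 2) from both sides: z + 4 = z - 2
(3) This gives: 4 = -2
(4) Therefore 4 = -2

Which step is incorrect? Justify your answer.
Step 2: Cancel (z - 2) from both sides: z + 4 = z - 2

Step 2 cancels (z - 2) from both sides. This is only valid if (z - 2) ≠ 0, i.e., z ≠ 2. When z = 2, both sides equal zero regardless of the other factors. The correct approach requires considering z = 2 as a separate case.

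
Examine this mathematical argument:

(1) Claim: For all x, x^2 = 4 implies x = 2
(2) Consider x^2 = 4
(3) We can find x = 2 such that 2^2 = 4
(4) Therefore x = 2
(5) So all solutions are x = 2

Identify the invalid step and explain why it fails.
Step 4: Therefore x = 2

Step 4 incorrectly concludes that x = 2 is the only solution. The proof shows that x = 2 is A solution (existence), but does not show it is the ONLY solution (uniqueness). In fact, x = -2 is also a solution since (-2)^2 = 4. Finding one solution doesn't prove there are no others.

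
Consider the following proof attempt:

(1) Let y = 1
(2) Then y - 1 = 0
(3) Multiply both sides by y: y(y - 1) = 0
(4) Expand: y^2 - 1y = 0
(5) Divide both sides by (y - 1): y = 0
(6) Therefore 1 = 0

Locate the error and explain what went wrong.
Step 5: Divide both sides by (y - 1): y = 0

Step 5 divides both sides by (y - 1). However, since y = 1, we have (y - 1) = 0. Division by zero is undefined, making this step invalid.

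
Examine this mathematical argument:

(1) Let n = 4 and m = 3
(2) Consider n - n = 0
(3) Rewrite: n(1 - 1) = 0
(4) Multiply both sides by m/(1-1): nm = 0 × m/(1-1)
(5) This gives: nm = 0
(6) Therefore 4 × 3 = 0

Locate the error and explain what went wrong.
Step 4: Multiply both sides by m/(1-1): nm = 0 × m/(1-1)

Step 4 multiplies both sides by m/(1-1). However, 1-1 = 0, so this is multiplication by m/0, which is undefined. We cannot multiply by an undefined expression.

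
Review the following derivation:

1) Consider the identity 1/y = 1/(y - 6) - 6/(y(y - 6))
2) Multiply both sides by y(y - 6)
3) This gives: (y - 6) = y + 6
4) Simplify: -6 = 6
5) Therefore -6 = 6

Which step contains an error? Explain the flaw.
Step 3: This gives: (y - 6) = y + 6

Step 3 makes a sign error when clearing denominators. Multiplying -6/(y(y - 6)) by y(y - 6) gives -6, not +6. The correct result is (y - 6) = y - 6, which is trivially true, not (y - 6) = y + 6. (Step 1 is a valid identity: 1/(y - 6) - 6/(y(y - 6)) = (y - 6)/(y(y - 6)) = 1/y.)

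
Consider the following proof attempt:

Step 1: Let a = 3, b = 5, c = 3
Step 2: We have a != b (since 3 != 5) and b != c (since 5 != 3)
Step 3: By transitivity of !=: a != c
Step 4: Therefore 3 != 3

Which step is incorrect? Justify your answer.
Step 3: By transitivity of !=: a != c

Step 3 incorrectly applies transitivity to the '!=' relation. Transitivity states: if a R b and b R c, then a R c. However, '!=' is not transitive. Counterexample: 3 != 5 and 5 != 3, but 3 = 3 (both equal 3). Transitivity holds for relations like <, <=, =, but not for !=.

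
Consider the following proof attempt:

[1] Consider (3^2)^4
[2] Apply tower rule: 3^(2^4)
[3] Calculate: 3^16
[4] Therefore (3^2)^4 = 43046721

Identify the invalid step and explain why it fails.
Step 2: Apply tower rule: 3^(2^4)

Step 2 incorrectly states that (a^b)^c = a^(b^c). The correct rule is (a^b)^c = a^(b×c). The actual value is (3^2)^4 = 3^8 = 6561, not 3^16 = 43046721.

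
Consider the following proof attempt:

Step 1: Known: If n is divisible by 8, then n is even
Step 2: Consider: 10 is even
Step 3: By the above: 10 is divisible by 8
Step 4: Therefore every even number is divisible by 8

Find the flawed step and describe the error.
Step 3: By the above: 10 is divisible by 8

Step 3 commits the fallacy of affirming the consequent. The known fact 'divisible by 8 → even' does NOT imply 'even → divisible by 8'. That would be the converse, which is false. For example, 10 is even but 10 ÷ 8 = 1.25, which is not an integer.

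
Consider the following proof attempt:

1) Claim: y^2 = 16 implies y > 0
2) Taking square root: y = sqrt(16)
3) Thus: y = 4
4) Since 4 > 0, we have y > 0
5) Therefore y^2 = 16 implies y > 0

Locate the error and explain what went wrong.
Step 2: Taking square root: y = sqrt(16)

Step 2 takes the square root and assumes the positive root only. The equation y^2 = 16 actually has two solutions: y = 4 and y = -4. The proof silently assumes y > 0 without justification, then uses this assumption to conclude y > 0, which is circular. The counterexample y = -4 shows the claim is false.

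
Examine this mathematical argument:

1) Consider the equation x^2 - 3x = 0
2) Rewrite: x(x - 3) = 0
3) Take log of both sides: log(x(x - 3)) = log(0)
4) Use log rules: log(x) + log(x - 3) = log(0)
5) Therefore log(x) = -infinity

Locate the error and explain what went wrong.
Step 3: Take log of both sides: log(x(x - 3)) = log(0)

Step 3 takes the logarithm of both sides, resulting in log(0) on the right side. The logarithm is only defined for positive numbers; log(0) is undefined (approaches negative infinity). This operation is invalid.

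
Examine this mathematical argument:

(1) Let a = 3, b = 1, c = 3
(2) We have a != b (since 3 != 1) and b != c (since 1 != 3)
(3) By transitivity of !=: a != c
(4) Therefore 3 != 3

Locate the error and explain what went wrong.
Step 3: By transitivity of !=: a != c

Step 3 incorrectly applies transitivity to the '!=' relation. Transitivity states: if a R b and b R c, then a R c. However, '!=' is not transitive. Counterexample: 3 != 1 and 1 != 3, but 3 = 3 (both equal 3). Transitivity holds for relations like <, <=, =, but not for !=.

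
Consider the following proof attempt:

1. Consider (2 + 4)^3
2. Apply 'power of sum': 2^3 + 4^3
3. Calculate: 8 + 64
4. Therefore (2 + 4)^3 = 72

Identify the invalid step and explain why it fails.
Step 2: Apply 'power of sum': 2^3 + 4^3

Step 2 incorrectly applies a non-existent rule '(a+b)^n = a^n + b^n'. This is false in general. The correct expansion uses the binomial theorem. The actual value is (2 + 4)^3 = 6^3 = 216, not 72.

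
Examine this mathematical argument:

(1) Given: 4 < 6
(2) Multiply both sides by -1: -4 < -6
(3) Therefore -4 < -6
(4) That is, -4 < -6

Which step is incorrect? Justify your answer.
Step 2: Multiply both sides by -1: -4 < -6

Step 2 multiplies both sides by -1 but fails to reverse the inequality sign. When multiplying (or dividing) an inequality by a negative number, the direction must be reversed. Since 4 < 6, we should get -4 > -6, i.e., -4 > -6.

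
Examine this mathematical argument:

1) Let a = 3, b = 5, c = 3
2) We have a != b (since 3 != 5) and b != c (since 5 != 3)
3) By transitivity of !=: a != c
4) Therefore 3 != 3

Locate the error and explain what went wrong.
Step 3: By transitivity of !=: a != c

Step 3 incorrectly applies transitivity to the '!=' relation. Transitivity states: if a R b and b R c, then a R c. However, '!=' is not transitive. Counterexample: 3 != 5 and 5 != 3, but 3 = 3 (both equal 3). Transitivity holds for relations like <, <=, =, but not for !=.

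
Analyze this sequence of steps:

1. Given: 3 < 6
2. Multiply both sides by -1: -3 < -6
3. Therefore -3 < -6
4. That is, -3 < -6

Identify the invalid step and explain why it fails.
Step 2: Multiply both sides by -1: -3 < -6

Step 2 multiplies both sides by -1 but fails to reverse the inequality sign. When multiplying (or dividing) an inequality by a negative number, the direction must be reversed. Since 3 < 6, we should get -3 > -6, i.e., -3 > -6.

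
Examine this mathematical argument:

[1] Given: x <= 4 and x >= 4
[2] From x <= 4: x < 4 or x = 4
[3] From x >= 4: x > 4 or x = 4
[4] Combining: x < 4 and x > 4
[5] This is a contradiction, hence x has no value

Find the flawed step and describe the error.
Step 4: Combining: x < 4 and x > 4

Step 4 incorrectly combines the conditions. From x <= 4 and x >= 4, the intersection is x = 4. The error treats the 'or' cases as 'and' requirements. The correct conclusion is that x = 4 is the unique solution, not that no solution exists.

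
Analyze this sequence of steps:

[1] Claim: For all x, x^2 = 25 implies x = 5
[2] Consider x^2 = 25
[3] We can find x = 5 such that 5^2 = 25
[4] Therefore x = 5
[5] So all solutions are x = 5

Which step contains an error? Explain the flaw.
Step 4: Therefore x = 5

Step 4 incorrectly concludes that x = 5 is the only solution. The proof shows that x = 5 is A solution (existence), but does not show it is the ONLY solution (uniqueness). In fact, x = -5 is also a solution since (-5)^2 = 25. Finding one solution doesn't prove there are no others.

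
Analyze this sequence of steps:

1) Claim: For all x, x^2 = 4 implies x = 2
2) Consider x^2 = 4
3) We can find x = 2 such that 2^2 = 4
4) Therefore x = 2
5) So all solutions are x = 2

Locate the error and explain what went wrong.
Step 4: Therefore x = 2

Step 4 incorrectly concludes that x = 2 is the only solution. The proof shows that x = 2 is A solution (existence), but does not show it is the ONLY solution (uniqueness). In fact, x = -2 is also a solution since (-2)^2 = 4. Finding one solution doesn't prove there are no others.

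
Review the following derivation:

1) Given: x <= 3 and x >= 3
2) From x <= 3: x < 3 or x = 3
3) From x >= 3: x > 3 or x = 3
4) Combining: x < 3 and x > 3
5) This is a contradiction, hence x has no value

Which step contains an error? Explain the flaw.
Step 4: Combining: x < 3 and x > 3

Step 4 incorrectly combines the conditions. From x <= 3 and x >= 3, the intersection is x = 3. The error treats the 'or' cases as 'and' requirements. The correct conclusion is that x = 3 is the unique solution, not that no solution exists.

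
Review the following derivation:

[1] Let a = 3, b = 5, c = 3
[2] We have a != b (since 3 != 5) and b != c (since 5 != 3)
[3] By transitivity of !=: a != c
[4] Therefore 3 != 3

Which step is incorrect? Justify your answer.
Step 3: By transitivity of !=: a != c

Step 3 incorrectly applies transitivity to the '!=' relation. Transitivity states: if a R b and b R c, then a R c. However, '!=' is not transitive. Counterexample: 3 != 5 and 5 != 3, but 3 = 3 (both equal 3). Transitivity holds for relations like <, <=, =, but not for !=.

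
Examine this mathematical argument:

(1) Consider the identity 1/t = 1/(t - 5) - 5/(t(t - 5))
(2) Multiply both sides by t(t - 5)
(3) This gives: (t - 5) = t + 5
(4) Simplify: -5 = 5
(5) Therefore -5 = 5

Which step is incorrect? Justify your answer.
Step 3: This gives: (t - 5) = t + 5

Step 3 makes a sign error when clearing denominators. Multiplying -5/(t(t - 5)) by t(t - 5) gives -5, not +5. The correct result is (t - 5) = t - 5, which is trivially true, not (t - 5) = t + 5. (Step 1 is a valid identity: 1/(t - 5) - 5/(t(t - 5)) = (t - 5)/(t(t - 5)) = 1/t.)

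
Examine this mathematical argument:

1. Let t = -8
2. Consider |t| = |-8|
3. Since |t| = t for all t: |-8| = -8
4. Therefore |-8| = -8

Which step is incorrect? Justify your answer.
Step 3: Since |t| = t for all t: |-8| = -8

Step 3 incorrectly states that |t| = t for all t. The correct definition is |t| = t when t >= 0, and |t| = -t when t < 0. Since -8 < 0, we have |-8| = -(-8) = 8, not -8.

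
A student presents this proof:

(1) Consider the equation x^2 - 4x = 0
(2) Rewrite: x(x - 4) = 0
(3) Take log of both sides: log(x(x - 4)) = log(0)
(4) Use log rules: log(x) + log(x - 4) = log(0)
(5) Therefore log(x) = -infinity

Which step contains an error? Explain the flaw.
Step 3: Take log of both sides: log(x(x - 4)) = log(0)

Step 3 takes the logarithm of both sides, resulting in log(0) on the right side. The logarithm is only defined for positive numbers; log(0) is undefined (approaches negative infinity). This operation is invalid.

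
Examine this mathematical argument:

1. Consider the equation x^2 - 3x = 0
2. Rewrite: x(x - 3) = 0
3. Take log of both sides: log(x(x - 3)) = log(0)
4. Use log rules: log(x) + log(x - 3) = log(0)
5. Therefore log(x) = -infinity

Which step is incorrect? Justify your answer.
Step 3: Take log of both sides: log(x(x - 3)) = log(0)

Step 3 takes the logarithm of both sides, resulting in log(0) on the right side. The logarithm is only defined for positive numbers; log(0) is undefined (approaches negative infinity). This operation is invalid.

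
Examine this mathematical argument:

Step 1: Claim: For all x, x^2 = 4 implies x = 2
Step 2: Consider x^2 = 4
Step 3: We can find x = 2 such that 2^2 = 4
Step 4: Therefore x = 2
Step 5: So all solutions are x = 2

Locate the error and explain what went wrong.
Step 4: Therefore x = 2

Step 4 incorrectly concludes that x = 2 is the only solution. The proof shows that x = 2 is A solution (existence), but does not show it is the ONLY solution (uniqueness). In fact, x = -2 is also a solution since (-2)^2 = 4. Finding one solution doesn't prove there are no others.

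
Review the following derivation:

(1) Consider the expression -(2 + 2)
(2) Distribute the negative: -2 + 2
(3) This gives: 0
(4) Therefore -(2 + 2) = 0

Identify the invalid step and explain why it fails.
Step 2: Distribute the negative: -2 + 2

Step 2 incorrectly distributes the negative sign. The correct distribution is -(2 + 2) = -2 - 2 = -4. The negative must be applied to both terms, not just the first. The error treats -(2 + 2) as -2 + 2, which equals 0 instead of -4.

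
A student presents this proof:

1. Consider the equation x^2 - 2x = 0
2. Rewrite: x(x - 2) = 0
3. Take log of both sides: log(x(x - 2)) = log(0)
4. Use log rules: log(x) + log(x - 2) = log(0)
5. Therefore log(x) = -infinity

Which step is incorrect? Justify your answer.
Step 3: Take log of both sides: log(x(x - 2)) = log(0)

Step 3 takes the logarithm of both sides, resulting in log(0) on the right side. The logarithm is only defined for positive numbers; log(0) is undefined (approaches negative infinity). This operation is invalid.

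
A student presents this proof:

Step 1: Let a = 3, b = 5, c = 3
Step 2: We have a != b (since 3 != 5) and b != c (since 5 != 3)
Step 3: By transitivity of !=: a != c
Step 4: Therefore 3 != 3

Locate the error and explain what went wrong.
Step 3: By transitivity of !=: a != c

Step 3 incorrectly applies transitivity to the '!=' relation. Transitivity states: if a R b and b R c, then a R c. However, '!=' is not transitive. Counterexample: 3 != 5 and 5 != 3, but 3 = 3 (both equal 3). Transitivity holds for relations like <, <=, =, but not for !=.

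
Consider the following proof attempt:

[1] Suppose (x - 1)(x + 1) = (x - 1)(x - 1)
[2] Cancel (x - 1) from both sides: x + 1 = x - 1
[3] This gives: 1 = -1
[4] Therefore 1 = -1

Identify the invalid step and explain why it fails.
Step 2: Cancel (x - 1) from both sides: x + 1 = x - 1

Step 2 cancels (x - 1) from both sides. This is only valid if (x - 1) ≠ 0, i.e., x ≠ 1. When x = 1, both sides equal zero regardless of the other factors. The correct approach requires considering x = 1 as a separate case.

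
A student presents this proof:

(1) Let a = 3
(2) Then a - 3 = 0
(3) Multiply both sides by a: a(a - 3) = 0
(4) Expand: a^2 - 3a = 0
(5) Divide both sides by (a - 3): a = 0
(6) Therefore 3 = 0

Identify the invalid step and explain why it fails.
Step 5: Divide both sides by (a - 3): a = 0

Step 5 divides both sides by (a - 3). However, since a = 3, we have (a - 3) = 0. Division by zero is undefined, making this step invalid.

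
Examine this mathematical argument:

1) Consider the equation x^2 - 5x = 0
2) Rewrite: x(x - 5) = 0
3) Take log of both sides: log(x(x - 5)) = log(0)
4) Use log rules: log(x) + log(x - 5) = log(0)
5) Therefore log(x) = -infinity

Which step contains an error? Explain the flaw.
Step 3: Take log of both sides: log(x(x - 5)) = log(0)

Step 3 takes the logarithm of both sides, resulting in log(0) on the right side. The logarithm is only defined for positive numbers; log(0) is undefined (approaches negative infinity). This operation is invalid.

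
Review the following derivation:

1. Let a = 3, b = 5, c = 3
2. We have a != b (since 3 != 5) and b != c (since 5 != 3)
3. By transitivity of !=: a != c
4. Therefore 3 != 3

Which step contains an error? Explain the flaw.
Step 3: By transitivity of !=: a != c

Step 3 incorrectly applies transitivity to the '!=' relation. Transitivity states: if a R b and b R c, then a R c. However, '!=' is not transitive. Counterexample: 3 != 5 and 5 != 3, but 3 = 3 (both equal 3). Transitivity holds for relations like <, <=, =, but not for !=.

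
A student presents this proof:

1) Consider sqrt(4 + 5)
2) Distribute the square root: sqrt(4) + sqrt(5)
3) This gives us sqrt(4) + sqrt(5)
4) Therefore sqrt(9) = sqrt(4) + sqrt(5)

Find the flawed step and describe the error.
Step 2: Distribute the square root: sqrt(4) + sqrt(5)

Step 2 incorrectly 'distributes' the square root over addition. The square root function does not distribute: sqrt(a + b) ≠ sqrt(a) + sqrt(b). In fact, sqrt(4 + 5) = sqrt(9) ≈ 3.0000, while sqrt(4) + sqrt(5) ≈ 4.2361.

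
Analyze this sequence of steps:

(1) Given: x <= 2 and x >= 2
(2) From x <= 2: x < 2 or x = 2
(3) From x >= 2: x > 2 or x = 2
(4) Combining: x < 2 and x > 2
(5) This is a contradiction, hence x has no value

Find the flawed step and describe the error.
Step 4: Combining: x < 2 and x > 2

Step 4 incorrectly combines the conditions. From x <= 2 and x >= 2, the intersection is x = 2. The error treats the 'or' cases as 'and' requirements. The correct conclusion is that x = 2 is the unique solution, not that no solution exists.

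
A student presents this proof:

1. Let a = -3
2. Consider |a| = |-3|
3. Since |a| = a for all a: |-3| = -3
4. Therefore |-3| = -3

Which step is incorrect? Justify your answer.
Step 3: Since |a| = a for all a: |-3| = -3

Step 3 incorrectly states that |a| = a for all a. The correct definition is |a| = a when a >= 0, and |a| = -a when a < 0. Since -3 < 0, we have |-3| = -(-3) = 3, not -3.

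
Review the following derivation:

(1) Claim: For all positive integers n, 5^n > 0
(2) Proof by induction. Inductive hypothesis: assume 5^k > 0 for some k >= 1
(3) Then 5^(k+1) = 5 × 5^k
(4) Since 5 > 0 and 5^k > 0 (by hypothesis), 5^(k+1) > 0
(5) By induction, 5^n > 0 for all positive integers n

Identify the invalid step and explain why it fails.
Step 5: By induction, 5^n > 0 for all positive integers n

Step 5 concludes the proof by induction, but no base case was ever established. A valid induction proof requires: (1) a base case proving 5^1 > 0, and (2) an inductive step showing IF 5^k > 0 THEN 5^(k+1) > 0. Steps 2-4 correctly establish the inductive step, but without the base case the conclusion in step 5 does not follow.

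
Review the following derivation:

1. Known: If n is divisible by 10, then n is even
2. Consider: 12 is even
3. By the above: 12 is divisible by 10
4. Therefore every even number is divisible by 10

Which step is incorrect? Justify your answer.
Step 3: By the above: 12 is divisible by 10

Step 3 commits the fallacy of affirming the consequent. The known fact 'divisible by 10 → even' does NOT imply 'even → divisible by 10'. That would be the converse, which is false. For example, 12 is even but 12 ÷ 10 = 1.20, which is not an integer.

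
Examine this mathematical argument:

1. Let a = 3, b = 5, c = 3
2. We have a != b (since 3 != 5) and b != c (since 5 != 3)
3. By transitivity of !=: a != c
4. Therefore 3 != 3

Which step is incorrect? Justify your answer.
Step 3: By transitivity of !=: a != c

Step 3 incorrectly applies transitivity to the '!=' relation. Transitivity states: if a R b and b R c, then a R c. However, '!=' is not transitive. Counterexample: 3 != 5 and 5 != 3, but 3 = 3 (both equal 3). Transitivity holds for relations like <, <=, =, but not for !=.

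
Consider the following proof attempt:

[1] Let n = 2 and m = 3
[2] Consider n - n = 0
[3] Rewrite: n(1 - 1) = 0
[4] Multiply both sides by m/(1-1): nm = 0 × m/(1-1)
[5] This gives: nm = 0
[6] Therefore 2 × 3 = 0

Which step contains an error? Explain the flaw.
Step 4: Multiply both sides by m/(1-1): nm = 0 × m/(1-1)

Step 4 multiplies both sides by m/(1-1). However, 1-1 = 0, so this is multiplication by m/0, which is undefined. We cannot multiply by an undefined expression.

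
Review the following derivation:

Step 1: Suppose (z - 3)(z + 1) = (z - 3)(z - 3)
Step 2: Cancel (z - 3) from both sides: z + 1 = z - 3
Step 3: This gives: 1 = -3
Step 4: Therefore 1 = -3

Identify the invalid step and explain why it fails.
Step 2: Cancel (z - 3) from both sides: z + 1 = z - 3

Step 2 cancels (z - 3) from both sides. This is only valid if (z - 3) ≠ 0, i.e., z ≠ 3. When z = 3, both sides equal zero regardless of the other factors. The correct approach requires considering z = 3 as a separate case.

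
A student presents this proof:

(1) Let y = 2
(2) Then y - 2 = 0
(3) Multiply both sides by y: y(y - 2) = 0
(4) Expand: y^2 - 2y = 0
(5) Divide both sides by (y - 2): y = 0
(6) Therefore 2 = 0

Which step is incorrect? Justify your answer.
Step 5: Divide both sides by (y - 2): y = 0

Step 5 divides both sides by (y - 2). However, since y = 2, we have (y - 2) = 0. Division by zero is undefined, making this step invalid.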